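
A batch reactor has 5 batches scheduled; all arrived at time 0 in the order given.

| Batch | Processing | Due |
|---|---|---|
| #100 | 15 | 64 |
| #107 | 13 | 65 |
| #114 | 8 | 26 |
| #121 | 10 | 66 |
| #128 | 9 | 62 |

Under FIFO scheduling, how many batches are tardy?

FIFO (arrival order): #100 #107 #114 #121 #128.
#100: 0→15, due 64, tardiness 0
#107: 15→28, due 65, tardiness 0
#114: 28→36, due 26, tardiness 10
#121: 36→46, due 66, tardiness 0
#128: 46→55, due 62, tardiness 0
Late batches: 1.

1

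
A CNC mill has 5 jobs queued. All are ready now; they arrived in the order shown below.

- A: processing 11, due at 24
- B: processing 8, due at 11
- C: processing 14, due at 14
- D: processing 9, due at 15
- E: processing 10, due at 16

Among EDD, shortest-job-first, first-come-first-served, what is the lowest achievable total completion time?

EDD (increasing due date): B C D E A.
B: 0→8
C: 8→22
D: 22→31
E: 31→41
A: 41→52
Sum = 8+22+31+41+52 = 154.
SPT (increasing processing time): B D E A C.
B: 0→8
D: 8→17
E: 17→27
A: 27→38
C: 38→52
Sum = 8+17+27+38+52 = 142.
FIFO (arrival order): A B C D E.
A: 0→11
B: 11→19
C: 19→33
D: 33→42
E: 42→52
Sum = 11+19+33+42+52 = 157.
EDD 154, SPT 142, FIFO 157 → minimum 142.

142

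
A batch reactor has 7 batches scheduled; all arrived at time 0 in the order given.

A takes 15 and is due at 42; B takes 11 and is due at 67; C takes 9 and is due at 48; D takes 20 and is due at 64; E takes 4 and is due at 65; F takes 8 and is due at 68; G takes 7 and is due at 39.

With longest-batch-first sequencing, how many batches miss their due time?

3

LPT (decreasing processing time): D A B C F G E.
D: 0→20, due 64, tardiness 0
A: 20→35, due 42, tardiness 0
B: 35→46, due 67, tardiness 0
C: 46→55, due 48, tardiness 7
F: 55→63, due 68, tardiness 0
G: 63→70, due 39, tardiness 31
E: 70→74, due 65, tardiness 9
Late batches: 3.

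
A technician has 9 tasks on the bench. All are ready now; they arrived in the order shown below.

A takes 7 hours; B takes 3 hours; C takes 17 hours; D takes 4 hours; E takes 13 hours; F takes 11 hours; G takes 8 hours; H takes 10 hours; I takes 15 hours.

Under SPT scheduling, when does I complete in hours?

71

SPT (increasing processing time): B D A G H F E I C.
B: 0→3
D: 3→7
A: 7→14
G: 14→22
H: 22→32
F: 32→43
E: 43→56
I: 56→71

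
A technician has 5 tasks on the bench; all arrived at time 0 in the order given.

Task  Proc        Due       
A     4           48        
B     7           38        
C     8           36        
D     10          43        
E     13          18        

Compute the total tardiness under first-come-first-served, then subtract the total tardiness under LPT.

FIFO (arrival order): A B C D E.
A: 0→4, due 48, tardiness 0
B: 4→11, due 38, tardiness 0
C: 11→19, due 36, tardiness 0
D: 19→29, due 43, tardiness 0
E: 29→42, due 18, tardiness 24
Sum = 0+0+0+0+24 = 24.
LPT (decreasing processing time): E D C B A.
E: 0→13, due 18, tardiness 0
D: 13→23, due 43, tardiness 0
C: 23→31, due 36, tardiness 0
B: 31→38, due 38, tardiness 0
A: 38→42, due 48, tardiness 0
Sum = 0+0+0+0+0 = 0.
Difference = 24 − 0 = 24.

24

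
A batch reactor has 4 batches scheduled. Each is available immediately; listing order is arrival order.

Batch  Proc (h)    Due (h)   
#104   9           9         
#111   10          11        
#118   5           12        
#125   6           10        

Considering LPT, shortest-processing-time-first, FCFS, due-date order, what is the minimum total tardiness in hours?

31

LPT (decreasing processing time): #111 #104 #125 #118.
#111: 0→10, due 11, tardiness 0
#104: 10→19, due 9, tardiness 10
#125: 19→25, due 10, tardiness 15
#118: 25→30, due 12, tardiness 18
Sum = 0+10+15+18 = 43.
SPT (increasing processing time): #118 #125 #104 #111.
#118: 0→5, due 12, tardiness 0
#125: 5→11, due 10, tardiness 1
#104: 11→20, due 9, tardiness 11
#111: 20→30, due 11, tardiness 19
Sum = 0+1+11+19 = 31.
FIFO (arrival order): #104 #111 #118 #125.
#104: 0→9, due 9, tardiness 0
#111: 9→19, due 11, tardiness 8
#118: 19→24, due 12, tardiness 12
#125: 24→30, due 10, tardiness 20
Sum = 0+8+12+20 = 40.
EDD (increasing due date): #104 #125 #111 #118.
#104: 0→9, due 9, tardiness 0
#125: 9→15, due 10, tardiness 5
#111: 15→25, due 11, tardiness 14
#118: 25→30, due 12, tardiness 18
Sum = 0+5+14+18 = 37.
LPT 43, SPT 31, FIFO 40, EDD 37 → minimum 31.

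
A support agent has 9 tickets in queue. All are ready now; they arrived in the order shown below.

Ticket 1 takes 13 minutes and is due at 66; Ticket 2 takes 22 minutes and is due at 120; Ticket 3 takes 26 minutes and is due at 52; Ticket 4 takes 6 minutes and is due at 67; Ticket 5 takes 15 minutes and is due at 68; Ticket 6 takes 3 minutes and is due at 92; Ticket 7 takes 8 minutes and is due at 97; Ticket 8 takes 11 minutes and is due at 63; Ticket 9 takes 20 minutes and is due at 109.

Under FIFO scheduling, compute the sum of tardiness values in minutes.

79

FIFO (arrival order): Ticket 1 Ticket 2 Ticket 3 Ticket 4 Ticket 5 Ticket 6 Ticket 7 Ticket 8 Ticket 9.
Ticket 1: 0→13, due 66, tardiness 0
Ticket 2: 13→35, due 120, tardiness 0
Ticket 3: 35→61, due 52, tardiness 9
Ticket 4: 61→67, due 67, tardiness 0
Ticket 5: 67→82, due 68, tardiness 14
Ticket 6: 82→85, due 92, tardiness 0
Ticket 7: 85→93, due 97, tardiness 0
Ticket 8: 93→104, due 63, tardiness 41
Ticket 9: 104→124, due 109, tardiness 15
Sum = 0+0+9+0+14+0+0+41+15 = 79.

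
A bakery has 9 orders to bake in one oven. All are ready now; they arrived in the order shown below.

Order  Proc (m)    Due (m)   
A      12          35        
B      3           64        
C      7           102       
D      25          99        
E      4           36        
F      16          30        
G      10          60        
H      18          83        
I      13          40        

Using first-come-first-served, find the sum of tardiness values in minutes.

149

FIFO (arrival order): A B C D E F G H I.
A: 0→12, due 35, tardiness 0
B: 12→15, due 64, tardiness 0
C: 15→22, due 102, tardiness 0
D: 22→47, due 99, tardiness 0
E: 47→51, due 36, tardiness 15
F: 51→67, due 30, tardiness 37
G: 67→77, due 60, tardiness 17
H: 77→95, due 83, tardiness 12
I: 95→108, due 40, tardiness 68
Sum = 0+0+0+0+15+37+17+12+68 = 149.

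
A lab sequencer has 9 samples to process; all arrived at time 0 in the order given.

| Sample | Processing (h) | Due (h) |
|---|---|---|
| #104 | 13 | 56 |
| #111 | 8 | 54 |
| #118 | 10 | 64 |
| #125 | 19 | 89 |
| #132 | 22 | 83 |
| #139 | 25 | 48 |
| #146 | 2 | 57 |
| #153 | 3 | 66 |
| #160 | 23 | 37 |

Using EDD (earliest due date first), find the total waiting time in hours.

538

EDD (increasing due date): #160 #139 #111 #104 #146 #118 #153 #132 #125.
#160: waits 0, runs 0→23
#139: waits 23, runs 23→48
#111: waits 48, runs 48→56
#104: waits 56, runs 56→69
#146: waits 69, runs 69→71
#118: waits 71, runs 71→81
#153: waits 81, runs 81→84
#132: waits 84, runs 84→106
#125: waits 106, runs 106→125
Sum = 0+23+48+56+69+71+81+84+106 = 538.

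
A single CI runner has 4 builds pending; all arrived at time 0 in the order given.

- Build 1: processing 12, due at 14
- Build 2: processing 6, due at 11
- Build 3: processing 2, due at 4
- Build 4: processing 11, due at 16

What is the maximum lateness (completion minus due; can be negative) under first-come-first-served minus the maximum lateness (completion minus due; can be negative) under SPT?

FIFO (arrival order): Build 1 Build 2 Build 3 Build 4.
Build 1: 0→12, due 14, lateness -2
Build 2: 12→18, due 11, lateness 7
Build 3: 18→20, due 4, lateness 16
Build 4: 20→31, due 16, lateness 15
Maximum = 16.
SPT (increasing processing time): Build 3 Build 2 Build 4 Build 1.
Build 3: 0→2, due 4, lateness -2
Build 2: 2→8, due 11, lateness -3
Build 4: 8→19, due 16, lateness 3
Build 1: 19→31, due 14, lateness 17
Maximum = 17.
Difference = 16 − 17 = -1.

-1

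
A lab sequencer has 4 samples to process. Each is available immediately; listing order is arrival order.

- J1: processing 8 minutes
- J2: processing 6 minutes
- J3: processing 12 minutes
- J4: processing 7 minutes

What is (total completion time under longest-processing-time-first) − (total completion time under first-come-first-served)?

LPT (decreasing processing time): J3 J1 J4 J2.
J3: 0→12
J1: 12→20
J4: 20→27
J2: 27→33
Sum = 12+20+27+33 = 92.
FIFO (arrival order): J1 J2 J3 J4.
J1: 0→8
J2: 8→14
J3: 14→26
J4: 26→33
Sum = 8+14+26+33 = 81.
Difference = 92 − 81 = 11.

11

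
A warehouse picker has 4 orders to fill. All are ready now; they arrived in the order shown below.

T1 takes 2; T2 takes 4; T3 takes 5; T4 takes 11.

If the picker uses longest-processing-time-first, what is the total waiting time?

47

LPT (decreasing processing time): T4 T3 T2 T1.
T4: waits 0, runs 0→11
T3: waits 11, runs 11→16
T2: waits 16, runs 16→20
T1: waits 20, runs 20→22
Sum = 0+11+16+20 = 47.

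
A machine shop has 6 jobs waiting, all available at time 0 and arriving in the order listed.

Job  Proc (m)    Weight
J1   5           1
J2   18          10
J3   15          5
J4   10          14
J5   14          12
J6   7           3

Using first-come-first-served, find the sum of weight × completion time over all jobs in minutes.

2048

FIFO (arrival order): J1 J2 J3 J4 J5 J6.
J1: finishes 5, weight 1, w·C = 5
J2: finishes 23, weight 10, w·C = 230
J3: finishes 38, weight 5, w·C = 190
J4: finishes 48, weight 14, w·C = 672
J5: finishes 62, weight 12, w·C = 744
J6: finishes 69, weight 3, w·C = 207
Sum = 5+230+190+672+744+207 = 2048.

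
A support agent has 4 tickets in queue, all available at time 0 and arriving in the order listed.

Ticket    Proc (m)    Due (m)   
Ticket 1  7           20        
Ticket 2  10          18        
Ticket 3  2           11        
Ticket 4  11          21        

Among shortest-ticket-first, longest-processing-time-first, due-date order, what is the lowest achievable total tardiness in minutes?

SPT (increasing processing time): Ticket 3 Ticket 1 Ticket 2 Ticket 4.
Ticket 3: 0→2, due 11, tardiness 0
Ticket 1: 2→9, due 20, tardiness 0
Ticket 2: 9→19, due 18, tardiness 1
Ticket 4: 19→30, due 21, tardiness 9
Sum = 0+0+1+9 = 10.
LPT (decreasing processing time): Ticket 4 Ticket 2 Ticket 1 Ticket 3.
Ticket 4: 0→11, due 21, tardiness 0
Ticket 2: 11→21, due 18, tardiness 3
Ticket 1: 21→28, due 20, tardiness 8
Ticket 3: 28→30, due 11, tardiness 19
Sum = 0+3+8+19 = 30.
EDD (increasing due date): Ticket 3 Ticket 2 Ticket 1 Ticket 4.
Ticket 3: 0→2, due 11, tardiness 0
Ticket 2: 2→12, due 18, tardiness 0
Ticket 1: 12→19, due 20, tardiness 0
Ticket 4: 19→30, due 21, tardiness 9
Sum = 0+0+0+9 = 9.
SPT 10, LPT 30, EDD 9 → minimum 9.

9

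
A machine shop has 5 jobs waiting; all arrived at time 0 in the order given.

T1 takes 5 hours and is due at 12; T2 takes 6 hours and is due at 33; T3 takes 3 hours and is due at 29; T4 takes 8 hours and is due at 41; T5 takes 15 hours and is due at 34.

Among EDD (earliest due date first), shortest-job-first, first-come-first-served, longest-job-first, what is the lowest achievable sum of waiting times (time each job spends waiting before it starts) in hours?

EDD (increasing due date): T1 T3 T2 T5 T4.
T1: waits 0, runs 0→5
T3: waits 5, runs 5→8
T2: waits 8, runs 8→14
T5: waits 14, runs 14→29
T4: waits 29, runs 29→37
Sum = 0+5+8+14+29 = 56.
SPT (increasing processing time): T3 T1 T2 T4 T5.
T3: waits 0, runs 0→3
T1: waits 3, runs 3→8
T2: waits 8, runs 8→14
T4: waits 14, runs 14→22
T5: waits 22, runs 22→37
Sum = 0+3+8+14+22 = 47.
FIFO (arrival order): T1 T2 T3 T4 T5.
T1: waits 0, runs 0→5
T2: waits 5, runs 5→11
T3: waits 11, runs 11→14
T4: waits 14, runs 14→22
T5: waits 22, runs 22→37
Sum = 0+5+11+14+22 = 52.
LPT (decreasing processing time): T5 T4 T2 T1 T3.
T5: waits 0, runs 0→15
T4: waits 15, runs 15→23
T2: waits 23, runs 23→29
T1: waits 29, runs 29→34
T3: waits 34, runs 34→37
Sum = 0+15+23+29+34 = 101.
EDD 56, SPT 47, FIFO 52, LPT 101 → minimum 47.

47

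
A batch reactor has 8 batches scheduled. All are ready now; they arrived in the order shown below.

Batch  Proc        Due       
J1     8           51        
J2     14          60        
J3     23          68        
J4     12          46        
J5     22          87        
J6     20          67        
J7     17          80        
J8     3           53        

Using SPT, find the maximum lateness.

51

SPT (increasing processing time): J8 J1 J4 J2 J7 J6 J5 J3.
J8: 0→3, due 53, lateness -50
J1: 3→11, due 51, lateness -40
J4: 11→23, due 46, lateness -23
J2: 23→37, due 60, lateness -23
J7: 37→54, due 80, lateness -26
J6: 54→74, due 67, lateness 7
J5: 74→96, due 87, lateness 9
J3: 96→119, due 68, lateness 51
Maximum = 51.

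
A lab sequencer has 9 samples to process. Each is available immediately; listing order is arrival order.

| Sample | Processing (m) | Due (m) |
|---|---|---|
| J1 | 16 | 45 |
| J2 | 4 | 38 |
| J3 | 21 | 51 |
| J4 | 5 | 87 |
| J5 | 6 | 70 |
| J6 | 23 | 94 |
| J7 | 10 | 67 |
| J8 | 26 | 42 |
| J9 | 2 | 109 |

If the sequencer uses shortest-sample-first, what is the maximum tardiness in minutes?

71

SPT (increasing processing time): J9 J2 J4 J5 J7 J1 J3 J6 J8.
J9: 0→2, due 109, tardiness 0
J2: 2→6, due 38, tardiness 0
J4: 6→11, due 87, tardiness 0
J5: 11→17, due 70, tardiness 0
J7: 17→27, due 67, tardiness 0
J1: 27→43, due 45, tardiness 0
J3: 43→64, due 51, tardiness 13
J6: 64→87, due 94, tardiness 0
J8: 87→113, due 42, tardiness 71
Maximum = 71.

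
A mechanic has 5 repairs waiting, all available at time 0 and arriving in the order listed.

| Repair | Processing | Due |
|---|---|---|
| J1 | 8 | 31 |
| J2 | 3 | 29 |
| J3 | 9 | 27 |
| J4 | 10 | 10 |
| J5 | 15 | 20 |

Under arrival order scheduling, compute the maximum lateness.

FIFO (arrival order): J1 J2 J3 J4 J5.
J1: 0→8, due 31, lateness -23
J2: 8→11, due 29, lateness -18
J3: 11→20, due 27, lateness -7
J4: 20→30, due 10, lateness 20
J5: 30→45, due 20, lateness 25
Maximum = 25.

25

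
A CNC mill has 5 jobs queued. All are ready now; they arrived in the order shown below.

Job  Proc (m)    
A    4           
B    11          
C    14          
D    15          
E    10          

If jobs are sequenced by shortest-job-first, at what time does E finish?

14

SPT (increasing processing time): A E B C D.
A: 0→4
E: 4→14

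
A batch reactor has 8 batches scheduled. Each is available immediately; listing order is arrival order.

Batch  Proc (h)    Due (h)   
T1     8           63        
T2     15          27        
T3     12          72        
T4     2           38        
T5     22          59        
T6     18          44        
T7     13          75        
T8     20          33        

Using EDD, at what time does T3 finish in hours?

EDD (increasing due date): T2 T8 T4 T6 T5 T1 T3 T7.
T2: 0→15
T8: 15→35
T4: 35→37
T6: 37→55
T5: 55→77
T1: 77→85
T3: 85→97

97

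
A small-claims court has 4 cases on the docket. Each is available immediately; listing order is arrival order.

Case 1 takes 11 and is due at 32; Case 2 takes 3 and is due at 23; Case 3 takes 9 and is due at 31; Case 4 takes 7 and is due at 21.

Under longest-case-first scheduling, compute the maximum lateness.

7

LPT (decreasing processing time): Case 1 Case 3 Case 4 Case 2.
Case 1: 0→11, due 32, lateness -21
Case 3: 11→20, due 31, lateness -11
Case 4: 20→27, due 21, lateness 6
Case 2: 27→30, due 23, lateness 7
Maximum = 7.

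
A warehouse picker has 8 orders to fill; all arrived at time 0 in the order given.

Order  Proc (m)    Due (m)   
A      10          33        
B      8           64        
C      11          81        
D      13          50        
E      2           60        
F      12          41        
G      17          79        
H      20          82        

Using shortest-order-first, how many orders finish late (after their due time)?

SPT (increasing processing time): E B A C F D G H.
E: 0→2, due 60, tardiness 0
B: 2→10, due 64, tardiness 0
A: 10→20, due 33, tardiness 0
C: 20→31, due 81, tardiness 0
F: 31→43, due 41, tardiness 2
D: 43→56, due 50, tardiness 6
G: 56→73, due 79, tardiness 0
H: 73→93, due 82, tardiness 11
Late orders: 3.

3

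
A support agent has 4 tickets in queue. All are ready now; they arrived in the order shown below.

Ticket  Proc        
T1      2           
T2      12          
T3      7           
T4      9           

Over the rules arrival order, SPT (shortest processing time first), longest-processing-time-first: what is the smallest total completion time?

FIFO (arrival order): T1 T2 T3 T4.
T1: 0→2
T2: 2→14
T3: 14→21
T4: 21→30
Sum = 2+14+21+30 = 67.
SPT (increasing processing time): T1 T3 T4 T2.
T1: 0→2
T3: 2→9
T4: 9→18
T2: 18→30
Sum = 2+9+18+30 = 59.
LPT (decreasing processing time): T2 T4 T3 T1.
T2: 0→12
T4: 12→21
T3: 21→28
T1: 28→30
Sum = 12+21+28+30 = 91.
FIFO 67, SPT 59, LPT 91 → minimum 59.

59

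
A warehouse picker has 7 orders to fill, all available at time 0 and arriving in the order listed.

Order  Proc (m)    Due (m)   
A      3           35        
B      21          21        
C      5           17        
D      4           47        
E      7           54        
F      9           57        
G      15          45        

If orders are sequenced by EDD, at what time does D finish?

EDD (increasing due date): C B A G D E F.
C: 0→5
B: 5→26
A: 26→29
G: 29→44
D: 44→48

48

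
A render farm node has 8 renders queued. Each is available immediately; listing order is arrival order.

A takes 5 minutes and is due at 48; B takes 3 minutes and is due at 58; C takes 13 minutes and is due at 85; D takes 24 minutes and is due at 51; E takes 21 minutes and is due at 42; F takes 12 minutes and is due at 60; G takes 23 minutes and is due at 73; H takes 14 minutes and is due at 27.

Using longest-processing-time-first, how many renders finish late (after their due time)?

LPT (decreasing processing time): D G E H C F A B.
D: 0→24, due 51, tardiness 0
G: 24→47, due 73, tardiness 0
E: 47→68, due 42, tardiness 26
H: 68→82, due 27, tardiness 55
C: 82→95, due 85, tardiness 10
F: 95→107, due 60, tardiness 47
A: 107→112, due 48, tardiness 64
B: 112→115, due 58, tardiness 57
Late renders: 6.

6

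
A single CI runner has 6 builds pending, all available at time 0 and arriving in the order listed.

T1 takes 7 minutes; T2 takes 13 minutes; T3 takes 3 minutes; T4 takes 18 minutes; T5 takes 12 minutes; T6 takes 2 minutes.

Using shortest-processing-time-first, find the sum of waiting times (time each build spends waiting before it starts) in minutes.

80

SPT (increasing processing time): T6 T3 T1 T5 T2 T4.
T6: waits 0, runs 0→2
T3: waits 2, runs 2→5
T1: waits 5, runs 5→12
T5: waits 12, runs 12→24
T2: waits 24, runs 24→37
T4: waits 37, runs 37→55
Sum = 0+2+5+12+24+37 = 80.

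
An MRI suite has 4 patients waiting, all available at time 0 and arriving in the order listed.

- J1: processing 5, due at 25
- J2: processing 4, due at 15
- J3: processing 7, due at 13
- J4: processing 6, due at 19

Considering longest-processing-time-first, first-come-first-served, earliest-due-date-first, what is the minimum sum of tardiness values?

0

LPT (decreasing processing time): J3 J4 J1 J2.
J3: 0→7, due 13, tardiness 0
J4: 7→13, due 19, tardiness 0
J1: 13→18, due 25, tardiness 0
J2: 18→22, due 15, tardiness 7
Sum = 0+0+0+7 = 7.
FIFO (arrival order): J1 J2 J3 J4.
J1: 0→5, due 25, tardiness 0
J2: 5→9, due 15, tardiness 0
J3: 9→16, due 13, tardiness 3
J4: 16→22, due 19, tardiness 3
Sum = 0+0+3+3 = 6.
EDD (increasing due date): J3 J2 J4 J1.
J3: 0→7, due 13, tardiness 0
J2: 7→11, due 15, tardiness 0
J4: 11→17, due 19, tardiness 0
J1: 17→22, due 25, tardiness 0
Sum = 0+0+0+0 = 0.
LPT 7, FIFO 6, EDD 0 → minimum 0.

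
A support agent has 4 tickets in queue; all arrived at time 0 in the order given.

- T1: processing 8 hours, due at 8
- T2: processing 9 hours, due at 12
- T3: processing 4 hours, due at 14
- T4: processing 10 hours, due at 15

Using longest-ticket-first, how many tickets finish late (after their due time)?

3

LPT (decreasing processing time): T4 T2 T1 T3.
T4: 0→10, due 15, tardiness 0
T2: 10→19, due 12, tardiness 7
T1: 19→27, due 8, tardiness 19
T3: 27→31, due 14, tardiness 17
Late tickets: 3.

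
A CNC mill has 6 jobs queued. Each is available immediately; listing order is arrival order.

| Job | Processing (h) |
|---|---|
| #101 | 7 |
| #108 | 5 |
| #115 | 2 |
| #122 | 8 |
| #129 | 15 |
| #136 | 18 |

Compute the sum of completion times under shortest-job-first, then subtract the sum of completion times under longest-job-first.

SPT (increasing processing time): #115 #108 #101 #122 #129 #136.
#115: 0→2
#108: 2→7
#101: 7→14
#122: 14→22
#129: 22→37
#136: 37→55
Sum = 2+7+14+22+37+55 = 137.
LPT (decreasing processing time): #136 #129 #122 #101 #108 #115.
#136: 0→18
#129: 18→33
#122: 33→41
#101: 41→48
#108: 48→53
#115: 53→55
Sum = 18+33+41+48+53+55 = 248.
Difference = 137 − 248 = -111.

-111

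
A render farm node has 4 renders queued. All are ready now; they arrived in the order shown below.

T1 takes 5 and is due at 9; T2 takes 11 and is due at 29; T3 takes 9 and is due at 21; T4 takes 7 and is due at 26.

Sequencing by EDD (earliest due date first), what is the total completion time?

72

EDD (increasing due date): T1 T3 T4 T2.
T1: 0→5
T3: 5→14
T4: 14→21
T2: 21→32
Sum = 5+14+21+32 = 72.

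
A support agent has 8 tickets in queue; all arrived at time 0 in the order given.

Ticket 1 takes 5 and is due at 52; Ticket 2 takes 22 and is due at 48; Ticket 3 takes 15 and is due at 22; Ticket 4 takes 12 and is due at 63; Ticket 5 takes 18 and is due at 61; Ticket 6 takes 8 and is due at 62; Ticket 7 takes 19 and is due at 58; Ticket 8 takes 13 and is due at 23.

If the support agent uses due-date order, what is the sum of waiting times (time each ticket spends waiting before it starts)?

EDD (increasing due date): Ticket 3 Ticket 8 Ticket 2 Ticket 1 Ticket 7 Ticket 5 Ticket 6 Ticket 4.
Ticket 3: waits 0, runs 0→15
Ticket 8: waits 15, runs 15→28
Ticket 2: waits 28, runs 28→50
Ticket 1: waits 50, runs 50→55
Ticket 7: waits 55, runs 55→74
Ticket 5: waits 74, runs 74→92
Ticket 6: waits 92, runs 92→100
Ticket 4: waits 100, runs 100→112
Sum = 0+15+28+50+55+74+92+100 = 414.

414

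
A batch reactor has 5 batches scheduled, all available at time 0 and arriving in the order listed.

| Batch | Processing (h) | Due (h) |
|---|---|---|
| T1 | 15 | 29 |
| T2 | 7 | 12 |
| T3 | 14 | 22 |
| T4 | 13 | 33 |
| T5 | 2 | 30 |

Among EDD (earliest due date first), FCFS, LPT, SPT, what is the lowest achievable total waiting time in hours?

69

EDD (increasing due date): T2 T3 T1 T5 T4.
T2: waits 0, runs 0→7
T3: waits 7, runs 7→21
T1: waits 21, runs 21→36
T5: waits 36, runs 36→38
T4: waits 38, runs 38→51
Sum = 0+7+21+36+38 = 102.
FIFO (arrival order): T1 T2 T3 T4 T5.
T1: waits 0, runs 0→15
T2: waits 15, runs 15→22
T3: waits 22, runs 22→36
T4: waits 36, runs 36→49
T5: waits 49, runs 49→51
Sum = 0+15+22+36+49 = 122.
LPT (decreasing processing time): T1 T3 T4 T2 T5.
T1: waits 0, runs 0→15
T3: waits 15, runs 15→29
T4: waits 29, runs 29→42
T2: waits 42, runs 42→49
T5: waits 49, runs 49→51
Sum = 0+15+29+42+49 = 135.
SPT (increasing processing time): T5 T2 T4 T3 T1.
T5: waits 0, runs 0→2
T2: waits 2, runs 2→9
T4: waits 9, runs 9→22
T3: waits 22, runs 22→36
T1: waits 36, runs 36→51
Sum = 0+2+9+22+36 = 69.
EDD 102, FIFO 122, LPT 135, SPT 69 → minimum 69.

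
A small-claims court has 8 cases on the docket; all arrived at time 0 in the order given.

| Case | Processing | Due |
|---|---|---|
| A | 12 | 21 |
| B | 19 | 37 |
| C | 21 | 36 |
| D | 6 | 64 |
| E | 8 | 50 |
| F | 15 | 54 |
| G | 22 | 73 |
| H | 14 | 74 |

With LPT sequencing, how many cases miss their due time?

LPT (decreasing processing time): G C B F H A E D.
G: 0→22, due 73, tardiness 0
C: 22→43, due 36, tardiness 7
B: 43→62, due 37, tardiness 25
F: 62→77, due 54, tardiness 23
H: 77→91, due 74, tardiness 17
A: 91→103, due 21, tardiness 82
E: 103→111, due 50, tardiness 61
D: 111→117, due 64, tardiness 53
Late cases: 7.

7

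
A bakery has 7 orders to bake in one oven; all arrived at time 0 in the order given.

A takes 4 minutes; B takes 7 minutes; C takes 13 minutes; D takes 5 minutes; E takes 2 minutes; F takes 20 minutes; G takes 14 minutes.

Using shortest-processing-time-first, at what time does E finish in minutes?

SPT (increasing processing time): E A D B C G F.
E: 0→2

2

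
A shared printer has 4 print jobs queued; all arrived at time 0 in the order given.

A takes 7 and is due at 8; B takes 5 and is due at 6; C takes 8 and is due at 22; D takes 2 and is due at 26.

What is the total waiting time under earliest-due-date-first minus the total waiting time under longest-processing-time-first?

-6

EDD (increasing due date): B A C D.
B: waits 0, runs 0→5
A: waits 5, runs 5→12
C: waits 12, runs 12→20
D: waits 20, runs 20→22
Sum = 0+5+12+20 = 37.
LPT (decreasing processing time): C A B D.
C: waits 0, runs 0→8
A: waits 8, runs 8→15
B: waits 15, runs 15→20
D: waits 20, runs 20→22
Sum = 0+8+15+20 = 43.
Difference = 37 − 43 = -6.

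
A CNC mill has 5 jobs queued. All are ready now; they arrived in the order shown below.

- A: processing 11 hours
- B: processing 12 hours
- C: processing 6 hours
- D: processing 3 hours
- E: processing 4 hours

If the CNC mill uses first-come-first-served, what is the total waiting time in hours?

95

FIFO (arrival order): A B C D E.
A: waits 0, runs 0→11
B: waits 11, runs 11→23
C: waits 23, runs 23→29
D: waits 29, runs 29→32
E: waits 32, runs 32→36
Sum = 0+11+23+29+32 = 95.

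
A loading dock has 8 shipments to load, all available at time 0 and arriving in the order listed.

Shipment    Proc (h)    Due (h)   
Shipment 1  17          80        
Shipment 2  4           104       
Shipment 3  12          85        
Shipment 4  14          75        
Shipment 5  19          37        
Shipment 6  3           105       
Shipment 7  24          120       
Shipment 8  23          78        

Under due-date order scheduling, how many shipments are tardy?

0

EDD (increasing due date): Shipment 5 Shipment 4 Shipment 8 Shipment 1 Shipment 3 Shipment 2 Shipment 6 Shipment 7.
Shipment 5: 0→19, due 37, tardiness 0
Shipment 4: 19→33, due 75, tardiness 0
Shipment 8: 33→56, due 78, tardiness 0
Shipment 1: 56→73, due 80, tardiness 0
Shipment 3: 73→85, due 85, tardiness 0
Shipment 2: 85→89, due 104, tardiness 0
Shipment 6: 89→92, due 105, tardiness 0
Shipment 7: 92→116, due 120, tardiness 0
Late shipments: 0.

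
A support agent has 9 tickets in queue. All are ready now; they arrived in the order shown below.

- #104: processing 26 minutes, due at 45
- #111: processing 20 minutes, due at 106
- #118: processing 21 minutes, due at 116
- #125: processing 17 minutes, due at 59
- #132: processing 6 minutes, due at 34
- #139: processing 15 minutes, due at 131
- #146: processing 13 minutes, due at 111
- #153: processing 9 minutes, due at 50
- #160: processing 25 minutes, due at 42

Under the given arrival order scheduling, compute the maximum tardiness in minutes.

FIFO (arrival order): #104 #111 #118 #125 #132 #139 #146 #153 #160.
#104: 0→26, due 45, tardiness 0
#111: 26→46, due 106, tardiness 0
#118: 46→67, due 116, tardiness 0
#125: 67→84, due 59, tardiness 25
#132: 84→90, due 34, tardiness 56
#139: 90→105, due 131, tardiness 0
#146: 105→118, due 111, tardiness 7
#153: 118→127, due 50, tardiness 77
#160: 127→152, due 42, tardiness 110
Maximum = 110.

110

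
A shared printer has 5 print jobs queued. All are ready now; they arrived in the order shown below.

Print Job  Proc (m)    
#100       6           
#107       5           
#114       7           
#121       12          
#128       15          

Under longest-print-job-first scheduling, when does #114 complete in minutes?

LPT (decreasing processing time): #128 #121 #114 #100 #107.
#128: 0→15
#121: 15→27
#114: 27→34

34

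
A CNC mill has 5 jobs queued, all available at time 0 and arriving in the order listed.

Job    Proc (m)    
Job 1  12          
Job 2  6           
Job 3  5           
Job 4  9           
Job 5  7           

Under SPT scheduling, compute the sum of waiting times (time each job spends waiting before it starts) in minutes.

61

SPT (increasing processing time): Job 3 Job 2 Job 5 Job 4 Job 1.
Job 3: waits 0, runs 0→5
Job 2: waits 5, runs 5→11
Job 5: waits 11, runs 11→18
Job 4: waits 18, runs 18→27
Job 1: waits 27, runs 27→39
Sum = 0+5+11+18+27 = 61.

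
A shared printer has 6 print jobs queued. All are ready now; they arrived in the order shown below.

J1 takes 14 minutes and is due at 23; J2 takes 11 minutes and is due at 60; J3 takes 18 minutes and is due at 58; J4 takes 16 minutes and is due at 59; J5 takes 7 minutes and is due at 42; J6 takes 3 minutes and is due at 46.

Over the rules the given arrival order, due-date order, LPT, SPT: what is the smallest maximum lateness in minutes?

9

FIFO (arrival order): J1 J2 J3 J4 J5 J6.
J1: 0→14, due 23, lateness -9
J2: 14→25, due 60, lateness -35
J3: 25→43, due 58, lateness -15
J4: 43→59, due 59, lateness 0
J5: 59→66, due 42, lateness 24
J6: 66→69, due 46, lateness 23
Maximum = 24.
EDD (increasing due date): J1 J5 J6 J3 J4 J2.
J1: 0→14, due 23, lateness -9
J5: 14→21, due 42, lateness -21
J6: 21→24, due 46, lateness -22
J3: 24→42, due 58, lateness -16
J4: 42→58, due 59, lateness -1
J2: 58→69, due 60, lateness 9
Maximum = 9.
LPT (decreasing processing time): J3 J4 J1 J2 J5 J6.
J3: 0→18, due 58, lateness -40
J4: 18→34, due 59, lateness -25
J1: 34→48, due 23, lateness 25
J2: 48→59, due 60, lateness -1
J5: 59→66, due 42, lateness 24
J6: 66→69, due 46, lateness 23
Maximum = 25.
SPT (increasing processing time): J6 J5 J2 J1 J4 J3.
J6: 0→3, due 46, lateness -43
J5: 3→10, due 42, lateness -32
J2: 10→21, due 60, lateness -39
J1: 21→35, due 23, lateness 12
J4: 35→51, due 59, lateness -8
J3: 51→69, due 58, lateness 11
Maximum = 12.
FIFO 24, EDD 9, LPT 25, SPT 12 → minimum 9.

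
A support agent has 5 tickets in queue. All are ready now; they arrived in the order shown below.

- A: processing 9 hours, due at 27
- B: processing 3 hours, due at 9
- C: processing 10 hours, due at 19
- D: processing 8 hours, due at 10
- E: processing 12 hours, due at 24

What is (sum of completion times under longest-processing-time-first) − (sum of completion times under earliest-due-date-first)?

36

LPT (decreasing processing time): E C A D B.
E: 0→12
C: 12→22
A: 22→31
D: 31→39
B: 39→42
Sum = 12+22+31+39+42 = 146.
EDD (increasing due date): B D C E A.
B: 0→3
D: 3→11
C: 11→21
E: 21→33
A: 33→42
Sum = 3+11+21+33+42 = 110.
Difference = 146 − 110 = 36.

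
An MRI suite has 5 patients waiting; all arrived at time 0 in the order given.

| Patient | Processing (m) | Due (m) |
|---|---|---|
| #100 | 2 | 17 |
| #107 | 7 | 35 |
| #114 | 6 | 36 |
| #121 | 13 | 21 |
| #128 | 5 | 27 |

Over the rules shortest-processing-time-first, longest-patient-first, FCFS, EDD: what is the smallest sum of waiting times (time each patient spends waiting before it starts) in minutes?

42

SPT (increasing processing time): #100 #128 #114 #107 #121.
#100: waits 0, runs 0→2
#128: waits 2, runs 2→7
#114: waits 7, runs 7→13
#107: waits 13, runs 13→20
#121: waits 20, runs 20→33
Sum = 0+2+7+13+20 = 42.
LPT (decreasing processing time): #121 #107 #114 #128 #100.
#121: waits 0, runs 0→13
#107: waits 13, runs 13→20
#114: waits 20, runs 20→26
#128: waits 26, runs 26→31
#100: waits 31, runs 31→33
Sum = 0+13+20+26+31 = 90.
FIFO (arrival order): #100 #107 #114 #121 #128.
#100: waits 0, runs 0→2
#107: waits 2, runs 2→9
#114: waits 9, runs 9→15
#121: waits 15, runs 15→28
#128: waits 28, runs 28→33
Sum = 0+2+9+15+28 = 54.
EDD (increasing due date): #100 #121 #128 #107 #114.
#100: waits 0, runs 0→2
#121: waits 2, runs 2→15
#128: waits 15, runs 15→20
#107: waits 20, runs 20→27
#114: waits 27, runs 27→33
Sum = 0+2+15+20+27 = 64.
SPT 42, LPT 90, FIFO 54, EDD 64 → minimum 42.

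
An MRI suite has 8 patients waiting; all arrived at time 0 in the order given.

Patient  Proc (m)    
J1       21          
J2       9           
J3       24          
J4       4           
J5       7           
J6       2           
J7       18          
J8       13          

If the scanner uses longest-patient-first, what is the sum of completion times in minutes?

579

LPT (decreasing processing time): J3 J1 J7 J8 J2 J5 J4 J6.
J3: 0→24
J1: 24→45
J7: 45→63
J8: 63→76
J2: 76→85
J5: 85→92
J4: 92→96
J6: 96→98
Sum = 24+45+63+76+85+92+96+98 = 579.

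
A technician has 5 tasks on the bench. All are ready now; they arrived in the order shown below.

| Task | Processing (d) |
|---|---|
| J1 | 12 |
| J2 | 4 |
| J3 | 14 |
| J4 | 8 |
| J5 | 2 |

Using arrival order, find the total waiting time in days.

96

FIFO (arrival order): J1 J2 J3 J4 J5.
J1: waits 0, runs 0→12
J2: waits 12, runs 12→16
J3: waits 16, runs 16→30
J4: waits 30, runs 30→38
J5: waits 38, runs 38→40
Sum = 0+12+16+30+38 = 96.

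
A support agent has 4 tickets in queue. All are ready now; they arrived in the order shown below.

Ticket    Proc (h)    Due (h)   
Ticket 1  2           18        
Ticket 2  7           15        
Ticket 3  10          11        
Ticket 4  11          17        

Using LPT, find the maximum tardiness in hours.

LPT (decreasing processing time): Ticket 4 Ticket 3 Ticket 2 Ticket 1.
Ticket 4: 0→11, due 17, tardiness 0
Ticket 3: 11→21, due 11, tardiness 10
Ticket 2: 21→28, due 15, tardiness 13
Ticket 1: 28→30, due 18, tardiness 12
Maximum = 13.

13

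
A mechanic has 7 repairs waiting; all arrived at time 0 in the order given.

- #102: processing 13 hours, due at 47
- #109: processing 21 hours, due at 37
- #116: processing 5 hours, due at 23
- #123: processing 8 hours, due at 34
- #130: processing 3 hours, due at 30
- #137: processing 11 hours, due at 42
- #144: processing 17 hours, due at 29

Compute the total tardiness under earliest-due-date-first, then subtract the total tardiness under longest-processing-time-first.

EDD (increasing due date): #116 #144 #130 #123 #109 #137 #102.
#116: 0→5, due 23, tardiness 0
#144: 5→22, due 29, tardiness 0
#130: 22→25, due 30, tardiness 0
#123: 25→33, due 34, tardiness 0
#109: 33→54, due 37, tardiness 17
#137: 54→65, due 42, tardiness 23
#102: 65→78, due 47, tardiness 31
Sum = 0+0+0+0+17+23+31 = 71.
LPT (decreasing processing time): #109 #144 #102 #137 #123 #116 #130.
#109: 0→21, due 37, tardiness 0
#144: 21→38, due 29, tardiness 9
#102: 38→51, due 47, tardiness 4
#137: 51→62, due 42, tardiness 20
#123: 62→70, due 34, tardiness 36
#116: 70→75, due 23, tardiness 52
#130: 75→78, due 30, tardiness 48
Sum = 0+9+4+20+36+52+48 = 169.
Difference = 71 − 169 = -98.

-98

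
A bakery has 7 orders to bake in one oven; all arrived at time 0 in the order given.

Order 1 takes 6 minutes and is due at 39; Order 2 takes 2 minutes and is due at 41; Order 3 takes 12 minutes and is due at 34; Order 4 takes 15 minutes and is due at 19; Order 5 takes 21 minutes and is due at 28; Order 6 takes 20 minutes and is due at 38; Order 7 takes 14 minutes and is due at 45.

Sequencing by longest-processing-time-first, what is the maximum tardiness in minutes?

49

LPT (decreasing processing time): Order 5 Order 6 Order 4 Order 7 Order 3 Order 1 Order 2.
Order 5: 0→21, due 28, tardiness 0
Order 6: 21→41, due 38, tardiness 3
Order 4: 41→56, due 19, tardiness 37
Order 7: 56→70, due 45, tardiness 25
Order 3: 70→82, due 34, tardiness 48
Order 1: 82→88, due 39, tardiness 49
Order 2: 88→90, due 41, tardiness 49
Maximum = 49.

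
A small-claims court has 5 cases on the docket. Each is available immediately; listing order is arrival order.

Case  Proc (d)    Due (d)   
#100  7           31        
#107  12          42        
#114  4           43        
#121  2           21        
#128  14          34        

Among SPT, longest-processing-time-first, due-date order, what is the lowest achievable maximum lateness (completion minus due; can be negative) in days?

-4

SPT (increasing processing time): #121 #114 #100 #107 #128.
#121: 0→2, due 21, lateness -19
#114: 2→6, due 43, lateness -37
#100: 6→13, due 31, lateness -18
#107: 13→25, due 42, lateness -17
#128: 25→39, due 34, lateness 5
Maximum = 5.
LPT (decreasing processing time): #128 #107 #100 #114 #121.
#128: 0→14, due 34, lateness -20
#107: 14→26, due 42, lateness -16
#100: 26→33, due 31, lateness 2
#114: 33→37, due 43, lateness -6
#121: 37→39, due 21, lateness 18
Maximum = 18.
EDD (increasing due date): #121 #100 #128 #107 #114.
#121: 0→2, due 21, lateness -19
#100: 2→9, due 31, lateness -22
#128: 9→23, due 34, lateness -11
#107: 23→35, due 42, lateness -7
#114: 35→39, due 43, lateness -4
Maximum = -4.
SPT 5, LPT 18, EDD -4 → minimum -4.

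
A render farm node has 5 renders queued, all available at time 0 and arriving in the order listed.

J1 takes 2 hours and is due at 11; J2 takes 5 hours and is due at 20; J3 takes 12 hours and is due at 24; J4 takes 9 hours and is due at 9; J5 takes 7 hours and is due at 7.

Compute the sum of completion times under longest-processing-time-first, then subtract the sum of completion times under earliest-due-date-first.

LPT (decreasing processing time): J3 J4 J5 J2 J1.
J3: 0→12
J4: 12→21
J5: 21→28
J2: 28→33
J1: 33→35
Sum = 12+21+28+33+35 = 129.
EDD (increasing due date): J5 J4 J1 J2 J3.
J5: 0→7
J4: 7→16
J1: 16→18
J2: 18→23
J3: 23→35
Sum = 7+16+18+23+35 = 99.
Difference = 129 − 99 = 30.

30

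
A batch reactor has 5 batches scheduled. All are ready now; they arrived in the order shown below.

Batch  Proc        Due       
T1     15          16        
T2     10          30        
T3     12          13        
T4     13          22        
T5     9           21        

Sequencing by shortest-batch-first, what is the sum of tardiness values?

SPT (increasing processing time): T5 T2 T3 T4 T1.
T5: 0→9, due 21, tardiness 0
T2: 9→19, due 30, tardiness 0
T3: 19→31, due 13, tardiness 18
T4: 31→44, due 22, tardiness 22
T1: 44→59, due 16, tardiness 43
Sum = 0+0+18+22+43 = 83.

83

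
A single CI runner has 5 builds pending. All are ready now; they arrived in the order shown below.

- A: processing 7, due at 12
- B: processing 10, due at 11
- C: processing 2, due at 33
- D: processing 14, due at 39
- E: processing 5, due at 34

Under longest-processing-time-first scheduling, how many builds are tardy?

LPT (decreasing processing time): D B A E C.
D: 0→14, due 39, tardiness 0
B: 14→24, due 11, tardiness 13
A: 24→31, due 12, tardiness 19
E: 31→36, due 34, tardiness 2
C: 36→38, due 33, tardiness 5
Late builds: 4.

4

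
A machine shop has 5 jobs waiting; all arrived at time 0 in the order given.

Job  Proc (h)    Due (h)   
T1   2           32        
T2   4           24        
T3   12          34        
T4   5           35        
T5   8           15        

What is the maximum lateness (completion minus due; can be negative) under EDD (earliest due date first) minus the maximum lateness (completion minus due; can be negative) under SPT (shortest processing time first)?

-8

EDD (increasing due date): T5 T2 T1 T3 T4.
T5: 0→8, due 15, lateness -7
T2: 8→12, due 24, lateness -12
T1: 12→14, due 32, lateness -18
T3: 14→26, due 34, lateness -8
T4: 26→31, due 35, lateness -4
Maximum = -4.
SPT (increasing processing time): T1 T2 T4 T5 T3.
T1: 0→2, due 32, lateness -30
T2: 2→6, due 24, lateness -18
T4: 6→11, due 35, lateness -24
T5: 11→19, due 15, lateness 4
T3: 19→31, due 34, lateness -3
Maximum = 4.
Difference = -4 − 4 = -8.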